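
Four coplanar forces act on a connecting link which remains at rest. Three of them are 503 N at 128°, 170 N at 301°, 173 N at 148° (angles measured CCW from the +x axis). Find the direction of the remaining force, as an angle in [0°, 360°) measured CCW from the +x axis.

θ ≈ 317°

Sum the known components: ΣF_x = -368.8 N, ΣF_y = 342.3 N.
For equilibrium the remaining force must supply (−ΣF_x, −ΣF_y) = (368.8, -342.3) N.
Magnitude = √((368.8)² + (-342.3)²) = 503.2 N; direction = atan2(-342.3, 368.8) = 317.1°.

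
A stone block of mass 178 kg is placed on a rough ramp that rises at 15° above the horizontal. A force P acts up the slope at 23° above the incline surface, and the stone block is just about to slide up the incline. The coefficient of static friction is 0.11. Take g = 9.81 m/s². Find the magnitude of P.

P ≈ 662 N

On the verge of sliding up the incline, friction equals μN and acts down the slope.
Perpendicular: N + P sin 23° = W cos 15° = 1687 N.
Along incline: P cos 23° = W sin 15° + μN  with W sin 15° = 451.9 N.
Solving the pair for P and N: P = 661.6 N, N = 1428 N (and f = μN = 157.1 N).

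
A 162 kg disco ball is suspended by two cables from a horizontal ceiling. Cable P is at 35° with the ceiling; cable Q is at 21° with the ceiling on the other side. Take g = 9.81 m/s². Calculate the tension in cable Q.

T_Q ≈ 1570 N

Weight W = 162 × 9.81 = 1589 N acts straight down.
Horizontal: T_P cos 35° = T_Q cos 21°  →  T_P = 1.14 T_Q.
Vertical: T_P sin 35° + T_Q sin 21° = 1589.
Substituting the horizontal relation into the vertical equation gives 1.012 T_Q = 1589, so T_Q = 1570 N.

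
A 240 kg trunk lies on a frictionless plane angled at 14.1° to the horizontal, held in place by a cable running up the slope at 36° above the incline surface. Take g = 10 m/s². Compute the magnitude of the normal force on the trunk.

N ≈ 1900 N

Take axes along and perpendicular to the incline. Weight components: W sin 14.1° = 584.7 N down-slope, W cos 14.1° = 2328 N into the surface.
Along incline: T cos 36° = W sin 14.1° → T = 722.7 N.
Perpendicular: N = W cos 14.1° − T sin 36° = 1903 N.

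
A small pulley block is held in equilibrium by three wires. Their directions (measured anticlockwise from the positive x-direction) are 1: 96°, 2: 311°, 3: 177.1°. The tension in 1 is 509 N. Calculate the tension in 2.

T_2 ≈ 698 N

Resolve: ΣF_x = 509 cos 96° + T_2 cos 311° + T_3 cos 177.1° = 0.
        ΣF_y = 509 sin 96° + T_2 sin 311° + T_3 sin 177.1° = 0.
The known terms sum to (-53.2, 506.2) N, so 0.6561 T_2 − 0.9987 T_3 = 53.2 and -0.7547 T_2 + 0.0506 T_3 = -506.2.
Solving simultaneously: T_2 = 697.9 N, T_3 = 405.2 N.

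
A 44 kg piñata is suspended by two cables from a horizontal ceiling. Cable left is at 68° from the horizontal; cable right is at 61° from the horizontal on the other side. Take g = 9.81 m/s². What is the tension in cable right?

Weight W = 44 × 9.81 = 431.6 N acts straight down.
Horizontal: T_left cos 68° = T_right cos 61°  →  T_left = 1.294 T_right.
Vertical: T_left sin 68° + T_right sin 61° = 431.6.
Substituting the horizontal relation into the vertical equation gives 2.075 T_right = 431.6, so T_right = 208.1 N.

T_right ≈ 208 N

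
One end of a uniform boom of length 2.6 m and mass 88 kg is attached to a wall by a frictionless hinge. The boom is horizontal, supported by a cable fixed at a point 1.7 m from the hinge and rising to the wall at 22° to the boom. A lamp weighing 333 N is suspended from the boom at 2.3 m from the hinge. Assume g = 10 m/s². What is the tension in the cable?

Take torques about the hinge: T sin 22° · 1.7 = 88×10×1.3 + 333×2.3 = 1909.9 N·m.
So T = 1909.9 / (0.3746 × 1.7) = 2999.1 N.

T ≈ 3000 N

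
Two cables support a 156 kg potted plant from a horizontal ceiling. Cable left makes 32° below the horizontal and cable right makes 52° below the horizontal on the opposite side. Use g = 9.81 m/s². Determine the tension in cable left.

Weight W = 156 × 9.81 = 1530 N acts straight down.
Horizontal: T_left cos 32° = T_right cos 52°  →  T_right = 1.377 T_left.
Vertical: T_left sin 32° + T_right sin 52° = 1530.
Substituting the horizontal relation into the vertical equation gives 1.615 T_left = 1530, so T_left = 947.4 N.

T_left ≈ 947 N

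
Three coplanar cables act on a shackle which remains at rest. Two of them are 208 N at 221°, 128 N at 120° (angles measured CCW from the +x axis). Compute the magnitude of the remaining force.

F ≈ 222 N

Sum the known components: ΣF_x = -221 N, ΣF_y = -25.61 N.
For equilibrium the remaining force must supply (−ΣF_x, −ΣF_y) = (221, 25.61) N.
Magnitude = √((221)² + (25.61)²) = 222.5 N; direction = atan2(25.61, 221) = 6.6°.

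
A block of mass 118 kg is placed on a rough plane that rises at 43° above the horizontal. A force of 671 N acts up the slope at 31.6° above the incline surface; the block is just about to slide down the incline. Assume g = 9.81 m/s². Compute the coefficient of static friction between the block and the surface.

μ ≈ 0.440

On the verge of sliding down the incline, friction is at its maximum μN and acts up the slope.
Perpendicular to incline: N = W cos 43° − P sin 31.6° = 846.6 − 351.6 = 495 N.
Along incline: P cos 31.6° + μN = W sin 43° → μ = (W sin 43° − P cos 31.6°) / N = 0.4403.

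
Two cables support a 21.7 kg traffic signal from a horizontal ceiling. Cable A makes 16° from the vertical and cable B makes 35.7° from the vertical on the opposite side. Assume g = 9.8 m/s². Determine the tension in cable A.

Angles from the horizontal: cable A is 90° − 16° = 74°, cable B is 90° − 35.7° = 54.3°.
Weight W = 21.7 × 9.8 = 212.7 N acts straight down.
Horizontal: T_A cos 74° = T_B cos 54.3°  →  T_B = 0.4724 T_A.
Vertical: T_A sin 74° + T_B sin 54.3° = 212.7.
Substituting the horizontal relation into the vertical equation gives 1.345 T_A = 212.7, so T_A = 158.1 N.

T_A ≈ 158 N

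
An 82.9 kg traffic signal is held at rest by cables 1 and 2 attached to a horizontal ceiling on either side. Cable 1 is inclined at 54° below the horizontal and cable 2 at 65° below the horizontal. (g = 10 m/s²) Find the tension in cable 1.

Weight W = 82.9 × 10 = 829 N acts straight down.
Horizontal: T_1 cos 54° = T_2 cos 65°  →  T_2 = 1.391 T_1.
Vertical: T_1 sin 54° + T_2 sin 65° = 829.
Substituting the horizontal relation into the vertical equation gives 2.07 T_1 = 829, so T_1 = 400.6 N.

T_1 ≈ 401 N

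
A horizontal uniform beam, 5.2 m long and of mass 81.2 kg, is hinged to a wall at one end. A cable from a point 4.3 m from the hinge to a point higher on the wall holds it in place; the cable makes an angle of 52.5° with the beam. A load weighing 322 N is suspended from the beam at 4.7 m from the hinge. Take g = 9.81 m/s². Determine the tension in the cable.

T ≈ 1050 N

Take torques about the hinge: T sin 52.5° · 4.3 = 81.2×9.81×2.6 + 322×4.7 = 3584.5 N·m.
So T = 3584.5 / (0.7934 × 4.3) = 1050.7 N.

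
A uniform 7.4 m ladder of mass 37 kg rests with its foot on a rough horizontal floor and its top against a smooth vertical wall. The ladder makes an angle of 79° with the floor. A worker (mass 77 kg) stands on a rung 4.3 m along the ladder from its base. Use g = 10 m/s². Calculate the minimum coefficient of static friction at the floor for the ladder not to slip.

μ_min ≈ 0.108

ΣF_y = 0: N_floor = 37×10 + 77×10 = 1140 N.
Torques about the foot: N_wall · 7.4 sin 79° = 37×10×3.7 cos 79° + 77×10×4.3 cos 79° → N_wall = 122.93 N.
ΣF_x = 0: f_floor = N_wall = 122.93 N.
μ_min = f_floor / N_floor = 122.93 / 1140 = 0.1078.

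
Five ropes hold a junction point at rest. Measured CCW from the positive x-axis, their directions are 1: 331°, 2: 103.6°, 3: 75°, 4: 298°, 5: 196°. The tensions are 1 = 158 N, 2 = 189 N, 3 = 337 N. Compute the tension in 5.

T_5 ≈ 371 N

Resolve: ΣF_x = 158 cos 331° + 189 cos 103.6° + 337 cos 75° + T_4 cos 298° + T_5 cos 196° = 0.
        ΣF_y = 158 sin 331° + 189 sin 103.6° + 337 sin 75° + T_4 sin 298° + T_5 sin 196° = 0.
The known terms sum to (181, 432.6) N, so 0.4695 T_4 − 0.9613 T_5 = -181 and -0.8829 T_4 − 0.2756 T_5 = -432.6.
Solving simultaneously: T_4 = 374.2 N, T_5 = 371 N.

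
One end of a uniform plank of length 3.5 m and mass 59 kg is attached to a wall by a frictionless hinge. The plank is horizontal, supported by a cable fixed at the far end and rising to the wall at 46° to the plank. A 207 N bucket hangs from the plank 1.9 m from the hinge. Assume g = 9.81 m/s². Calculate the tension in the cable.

Take torques about the hinge: T sin 46° · 3.5 = 59×9.81×1.75 + 207×1.9 = 1406.2 N·m.
So T = 1406.2 / (0.7193 × 3.5) = 558.52 N.

T ≈ 559 N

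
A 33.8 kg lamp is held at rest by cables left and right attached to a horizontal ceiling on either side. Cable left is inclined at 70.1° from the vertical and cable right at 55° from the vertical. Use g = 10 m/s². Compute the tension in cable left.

T_left ≈ 338 N

Angles from the horizontal: cable left is 90° − 70.1° = 19.9°, cable right is 90° − 55° = 35°.
Weight W = 33.8 × 10 = 338 N acts straight down.
Horizontal: T_left cos 19.9° = T_right cos 35°  →  T_right = 1.148 T_left.
Vertical: T_left sin 19.9° + T_right sin 35° = 338.
Substituting the horizontal relation into the vertical equation gives 0.9988 T_left = 338, so T_left = 338.4 N.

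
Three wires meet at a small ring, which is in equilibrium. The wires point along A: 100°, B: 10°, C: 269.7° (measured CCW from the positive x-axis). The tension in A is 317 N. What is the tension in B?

T_B ≈ 57.6 N

Resolve: ΣF_x = 317 cos 100° + T_B cos 10° + T_C cos 269.7° = 0.
        ΣF_y = 317 sin 100° + T_B sin 10° + T_C sin 269.7° = 0.
The known terms sum to (-55.05, 312.2) N, so 0.9848 T_B − 0.0052 T_C = 55.05 and 0.1736 T_B − 1.0000 T_C = -312.2.
Solving simultaneously: T_B = 57.61 N, T_C = 322.2 N.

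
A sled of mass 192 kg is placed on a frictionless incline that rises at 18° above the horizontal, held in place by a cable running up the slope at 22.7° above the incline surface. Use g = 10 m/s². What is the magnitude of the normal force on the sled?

Take axes along and perpendicular to the incline. Weight components: W sin 18° = 593.3 N down-slope, W cos 18° = 1826 N into the surface.
Along incline: T cos 22.7° = W sin 18° → T = 643.1 N.
Perpendicular: N = W cos 18° − T sin 22.7° = 1578 N.

N ≈ 1580 N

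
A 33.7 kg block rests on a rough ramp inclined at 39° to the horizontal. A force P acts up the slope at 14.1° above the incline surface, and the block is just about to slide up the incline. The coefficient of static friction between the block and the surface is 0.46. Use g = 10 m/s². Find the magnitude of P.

On the verge of sliding up the incline, friction equals μN and acts down the slope.
Perpendicular: N + P sin 14.1° = W cos 39° = 261.9 N.
Along incline: P cos 14.1° = W sin 39° + μN  with W sin 39° = 212.1 N.
Solving the pair for P and N: P = 307.4 N, N = 187 N (and f = μN = 86.03 N).

P ≈ 307 N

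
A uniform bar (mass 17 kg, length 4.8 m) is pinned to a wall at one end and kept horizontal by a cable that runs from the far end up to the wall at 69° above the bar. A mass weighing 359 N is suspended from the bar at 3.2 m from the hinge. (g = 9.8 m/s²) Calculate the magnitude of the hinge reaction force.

Take torques about the hinge: T sin 69° · 4.8 = 17×9.8×2.4 + 359×3.2 = 1548.6 N·m.
So T = 1548.6 / (0.9336 × 4.8) = 345.59 N.
ΣF_x = 0: H_x = T cos 69° = 123.85 N.
ΣF_y = 0: H_y = (17×9.8 + 359) − T sin 69° = 525.6 − 322.63 = 202.97 N.
|H| = √(H_x² + H_y²) = √((123.85)² + (202.97)²) = 237.77 N.

|H| ≈ 238 N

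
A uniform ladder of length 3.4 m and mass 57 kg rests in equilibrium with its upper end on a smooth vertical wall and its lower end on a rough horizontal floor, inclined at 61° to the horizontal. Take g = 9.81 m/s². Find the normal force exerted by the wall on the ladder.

Torques about the foot: N_wall · 3.4 sin 61° = 57×9.81×1.7 cos 61° → N_wall = 154.98 N.

N_wall ≈ 155 N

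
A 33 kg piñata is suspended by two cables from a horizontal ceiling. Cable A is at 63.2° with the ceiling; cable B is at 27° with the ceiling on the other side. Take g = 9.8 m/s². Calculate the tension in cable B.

Weight W = 33 × 9.8 = 323.4 N acts straight down.
Horizontal: T_A cos 63.2° = T_B cos 27°  →  T_A = 1.976 T_B.
Vertical: T_A sin 63.2° + T_B sin 27° = 323.4.
Substituting the horizontal relation into the vertical equation gives 2.218 T_B = 323.4, so T_B = 145.8 N.

T_B ≈ 146 N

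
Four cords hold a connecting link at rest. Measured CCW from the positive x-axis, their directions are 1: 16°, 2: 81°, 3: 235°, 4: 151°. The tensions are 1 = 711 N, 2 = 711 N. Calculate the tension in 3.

Resolve: ΣF_x = 711 cos 16° + 711 cos 81° + T_3 cos 235° + T_4 cos 151° = 0.
        ΣF_y = 711 sin 16° + 711 sin 81° + T_3 sin 235° + T_4 sin 151° = 0.
The known terms sum to (794.7, 898.2) N, so -0.5736 T_3 − 0.8746 T_4 = -794.7 and -0.8192 T_3 + 0.4848 T_4 = -898.2.
Solving simultaneously: T_3 = 1177 N, T_4 = 136.5 N.

T_3 ≈ 1180 N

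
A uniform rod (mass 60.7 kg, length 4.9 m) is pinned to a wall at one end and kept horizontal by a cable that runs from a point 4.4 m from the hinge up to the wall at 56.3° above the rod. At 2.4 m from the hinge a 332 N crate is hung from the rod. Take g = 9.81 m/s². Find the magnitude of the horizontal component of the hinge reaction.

Take torques about the hinge: T sin 56.3° · 4.4 = 60.7×9.81×2.45 + 332×2.4 = 2255.7 N·m.
So T = 2255.7 / (0.8320 × 4.4) = 616.21 N.
ΣF_x = 0: H_x = T cos 56.3° = 341.9 N.

H_x ≈ 342 N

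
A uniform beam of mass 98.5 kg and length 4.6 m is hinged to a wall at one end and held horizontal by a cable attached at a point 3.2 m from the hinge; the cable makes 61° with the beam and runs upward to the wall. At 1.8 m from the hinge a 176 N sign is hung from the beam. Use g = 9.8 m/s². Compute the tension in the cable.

T ≈ 906 N

Take torques about the hinge: T sin 61° · 3.2 = 98.5×9.8×2.3 + 176×1.8 = 2537 N·m.
So T = 2537 / (0.8746 × 3.2) = 906.46 N.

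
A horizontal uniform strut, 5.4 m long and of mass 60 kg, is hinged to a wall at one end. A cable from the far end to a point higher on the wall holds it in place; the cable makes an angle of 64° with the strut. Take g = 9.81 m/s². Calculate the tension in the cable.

T ≈ 327 N

Take torques about the hinge: T sin 64° · 5.4 = 60×9.81×2.7 = 1589.2 N·m.
So T = 1589.2 / (0.8988 × 5.4) = 327.44 N.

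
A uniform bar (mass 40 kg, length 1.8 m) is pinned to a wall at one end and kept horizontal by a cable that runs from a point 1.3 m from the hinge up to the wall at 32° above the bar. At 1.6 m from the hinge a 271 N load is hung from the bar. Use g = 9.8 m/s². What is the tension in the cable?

T ≈ 1140 N

Take torques about the hinge: T sin 32° · 1.3 = 40×9.8×0.9 + 271×1.6 = 786.4 N·m.
So T = 786.4 / (0.5299 × 1.3) = 1141.5 N.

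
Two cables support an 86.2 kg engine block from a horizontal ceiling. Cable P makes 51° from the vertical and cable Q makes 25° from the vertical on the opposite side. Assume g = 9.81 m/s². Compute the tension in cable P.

Angles from the horizontal: cable P is 90° − 51° = 39°, cable Q is 90° − 25° = 65°.
Weight W = 86.2 × 9.81 = 845.6 N acts straight down.
Horizontal: T_P cos 39° = T_Q cos 65°  →  T_Q = 1.839 T_P.
Vertical: T_P sin 39° + T_Q sin 65° = 845.6.
Substituting the horizontal relation into the vertical equation gives 2.296 T_P = 845.6, so T_P = 368.3 N.

T_P ≈ 368 N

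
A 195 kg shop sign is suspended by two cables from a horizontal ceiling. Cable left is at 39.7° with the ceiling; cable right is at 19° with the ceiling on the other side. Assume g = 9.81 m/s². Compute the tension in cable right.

T_right ≈ 1720 N

Weight W = 195 × 9.81 = 1913 N acts straight down.
Horizontal: T_left cos 39.7° = T_right cos 19°  →  T_left = 1.229 T_right.
Vertical: T_left sin 39.7° + T_right sin 19° = 1913.
Substituting the horizontal relation into the vertical equation gives 1.111 T_right = 1913, so T_right = 1723 N.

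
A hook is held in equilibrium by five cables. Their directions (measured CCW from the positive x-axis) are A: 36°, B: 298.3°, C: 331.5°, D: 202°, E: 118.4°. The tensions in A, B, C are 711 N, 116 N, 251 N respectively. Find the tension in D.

Resolve: ΣF_x = 711 cos 36° + 116 cos 298.3° + 251 cos 331.5° + T_D cos 202° + T_E cos 118.4° = 0.
        ΣF_y = 711 sin 36° + 116 sin 298.3° + 251 sin 331.5° + T_D sin 202° + T_E sin 118.4° = 0.
The known terms sum to (850.8, 196) N, so -0.9272 T_D − 0.4756 T_E = -850.8 and -0.3746 T_D + 0.8796 T_E = -196.
Solving simultaneously: T_D = 846.9 N, T_E = 137.8 N.

T_D ≈ 847 N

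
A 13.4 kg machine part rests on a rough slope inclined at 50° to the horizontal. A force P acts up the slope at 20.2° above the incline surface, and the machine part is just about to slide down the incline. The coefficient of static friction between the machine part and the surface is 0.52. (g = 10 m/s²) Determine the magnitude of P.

On the verge of sliding down the incline, friction equals μN and acts up the slope.
Perpendicular: N + P sin 20.2° = W cos 50° = 86.13 N.
Along incline: P cos 20.2° + μN = W sin 50° with W sin 50° = 102.6 N.
Solving the pair for P and N: P = 76.24 N, N = 59.81 N (and f = μN = 31.1 N).

P ≈ 76.2 N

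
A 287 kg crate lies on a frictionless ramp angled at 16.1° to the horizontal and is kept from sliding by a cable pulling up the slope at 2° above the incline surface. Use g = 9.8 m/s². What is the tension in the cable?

T ≈ 780 N

Take axes along and perpendicular to the incline. Weight components: W sin 16.1° = 780 N down-slope, W cos 16.1° = 2702 N into the surface.
Along incline: T cos 2° = W sin 16.1° → T = 780.5 N.
Perpendicular: N = W cos 16.1° − T sin 2° = 2675 N.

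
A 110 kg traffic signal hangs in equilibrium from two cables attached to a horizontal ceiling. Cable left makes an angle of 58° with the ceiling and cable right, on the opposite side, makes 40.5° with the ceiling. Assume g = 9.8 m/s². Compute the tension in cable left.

T_left ≈ 829 N

Weight W = 110 × 9.8 = 1078 N acts straight down.
Horizontal: T_left cos 58° = T_right cos 40.5°  →  T_right = 0.6969 T_left.
Vertical: T_left sin 58° + T_right sin 40.5° = 1078.
Substituting the horizontal relation into the vertical equation gives 1.301 T_left = 1078, so T_left = 828.8 N.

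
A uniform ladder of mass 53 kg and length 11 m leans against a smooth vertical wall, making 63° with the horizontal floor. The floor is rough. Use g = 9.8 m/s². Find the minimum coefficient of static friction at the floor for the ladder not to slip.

ΣF_y = 0: N_floor = 53×9.8 = 519.4 N.
Torques about the foot: N_wall · 11 sin 63° = 53×9.8×5.5 cos 63° → N_wall = 132.32 N.
ΣF_x = 0: f_floor = N_wall = 132.32 N.
μ_min = f_floor / N_floor = 132.32 / 519.4 = 0.2548.

μ_min ≈ 0.255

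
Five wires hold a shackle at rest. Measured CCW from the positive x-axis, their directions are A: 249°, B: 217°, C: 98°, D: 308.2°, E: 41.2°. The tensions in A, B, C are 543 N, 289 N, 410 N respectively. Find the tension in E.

Resolve: ΣF_x = 543 cos 249° + 289 cos 217° + 410 cos 98° + T_D cos 308.2° + T_E cos 41.2° = 0.
        ΣF_y = 543 sin 249° + 289 sin 217° + 410 sin 98° + T_D sin 308.2° + T_E sin 41.2° = 0.
The known terms sum to (-482.5, -274.8) N, so 0.6184 T_D + 0.7524 T_E = 482.5 and -0.7859 T_D + 0.6587 T_E = 274.8.
Solving simultaneously: T_D = 111.1 N, T_E = 549.9 N.

T_E ≈ 550 N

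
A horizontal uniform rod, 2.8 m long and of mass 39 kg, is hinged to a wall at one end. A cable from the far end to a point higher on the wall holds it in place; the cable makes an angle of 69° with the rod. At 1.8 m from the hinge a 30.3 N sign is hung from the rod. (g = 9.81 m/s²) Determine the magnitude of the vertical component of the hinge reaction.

|H_y| ≈ 202 N

Take torques about the hinge: T sin 69° · 2.8 = 39×9.81×1.4 + 30.3×1.8 = 590.17 N·m.
So T = 590.17 / (0.9336 × 2.8) = 225.77 N.
ΣF_y = 0: H_y = (39×9.81 + 30.3) − T sin 69° = 412.89 − 210.77 = 202.12 N.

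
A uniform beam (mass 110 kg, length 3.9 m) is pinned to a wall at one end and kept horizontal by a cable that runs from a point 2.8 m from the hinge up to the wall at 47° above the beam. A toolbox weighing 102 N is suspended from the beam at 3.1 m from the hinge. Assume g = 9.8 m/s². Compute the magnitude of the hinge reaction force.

|H| ≈ 865 N

Take torques about the hinge: T sin 47° · 2.8 = 110×9.8×1.95 + 102×3.1 = 2418.3 N·m.
So T = 2418.3 / (0.7314 × 2.8) = 1180.9 N.
ΣF_x = 0: H_x = T cos 47° = 805.39 N.
ΣF_y = 0: H_y = (110×9.8 + 102) − T sin 47° = 1180 − 863.68 = 316.32 N.
|H| = √(H_x² + H_y²) = √((805.39)² + (316.32)²) = 865.28 N.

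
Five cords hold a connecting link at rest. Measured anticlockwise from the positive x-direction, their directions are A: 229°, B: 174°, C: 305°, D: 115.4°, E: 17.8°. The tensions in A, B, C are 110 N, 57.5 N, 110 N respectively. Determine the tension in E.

Resolve: ΣF_x = 110 cos 229° + 57.5 cos 174° + 110 cos 305° + T_D cos 115.4° + T_E cos 17.8° = 0.
        ΣF_y = 110 sin 229° + 57.5 sin 174° + 110 sin 305° + T_D sin 115.4° + T_E sin 17.8° = 0.
The known terms sum to (-66.26, -167.1) N, so -0.4289 T_D + 0.9521 T_E = 66.26 and 0.9033 T_D + 0.3057 T_E = 167.1.
Solving simultaneously: T_D = 140.1 N, T_E = 132.7 N.

T_E ≈ 133 N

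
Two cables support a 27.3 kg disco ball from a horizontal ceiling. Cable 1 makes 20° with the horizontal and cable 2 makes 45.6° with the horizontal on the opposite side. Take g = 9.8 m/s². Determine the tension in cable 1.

T_1 ≈ 206 N

Weight W = 27.3 × 9.8 = 267.5 N acts straight down.
Horizontal: T_1 cos 20° = T_2 cos 45.6°  →  T_2 = 1.343 T_1.
Vertical: T_1 sin 20° + T_2 sin 45.6° = 267.5.
Substituting the horizontal relation into the vertical equation gives 1.302 T_1 = 267.5, so T_1 = 205.5 N.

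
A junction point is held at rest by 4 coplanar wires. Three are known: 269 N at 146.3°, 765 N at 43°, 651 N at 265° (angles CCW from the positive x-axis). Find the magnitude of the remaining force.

F ≈ 280 N

Sum the known components: ΣF_x = 279 N, ΣF_y = 22.46 N.
For equilibrium the remaining force must supply (−ΣF_x, −ΣF_y) = (-279, -22.46) N.
Magnitude = √((-279)² + (-22.46)²) = 279.9 N; direction = atan2(-22.46, -279) = 184.6°.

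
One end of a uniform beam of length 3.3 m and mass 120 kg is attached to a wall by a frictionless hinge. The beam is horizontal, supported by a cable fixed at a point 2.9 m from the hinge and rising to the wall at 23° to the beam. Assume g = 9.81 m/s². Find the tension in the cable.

Take torques about the hinge: T sin 23° · 2.9 = 120×9.81×1.65 = 1942.4 N·m.
So T = 1942.4 / (0.3907 × 2.9) = 1714.2 N.

T ≈ 1710 N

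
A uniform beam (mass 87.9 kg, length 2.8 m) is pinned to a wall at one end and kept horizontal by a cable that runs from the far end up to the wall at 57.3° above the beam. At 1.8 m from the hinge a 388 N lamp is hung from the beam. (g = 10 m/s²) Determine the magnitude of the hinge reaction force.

Take torques about the hinge: T sin 57.3° · 2.8 = 87.9×10×1.4 + 388×1.8 = 1929 N·m.
So T = 1929 / (0.8415 × 2.8) = 818.68 N.
ΣF_x = 0: H_x = T cos 57.3° = 442.28 N.
ΣF_y = 0: H_y = (87.9×10 + 388) − T sin 57.3° = 1267 − 688.93 = 578.07 N.
|H| = √(H_x² + H_y²) = √((442.28)² + (578.07)²) = 727.86 N.

|H| ≈ 728 N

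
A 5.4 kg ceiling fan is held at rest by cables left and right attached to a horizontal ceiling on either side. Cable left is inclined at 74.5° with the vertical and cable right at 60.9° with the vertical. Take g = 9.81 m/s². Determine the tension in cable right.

T_right ≈ 72.7 N

Angles from the horizontal: cable left is 90° − 74.5° = 15.5°, cable right is 90° − 60.9° = 29.1°.
Weight W = 5.4 × 9.81 = 52.97 N acts straight down.
Horizontal: T_left cos 15.5° = T_right cos 29.1°  →  T_left = 0.9068 T_right.
Vertical: T_left sin 15.5° + T_right sin 29.1° = 52.97.
Substituting the horizontal relation into the vertical equation gives 0.7287 T_right = 52.97, so T_right = 72.7 N.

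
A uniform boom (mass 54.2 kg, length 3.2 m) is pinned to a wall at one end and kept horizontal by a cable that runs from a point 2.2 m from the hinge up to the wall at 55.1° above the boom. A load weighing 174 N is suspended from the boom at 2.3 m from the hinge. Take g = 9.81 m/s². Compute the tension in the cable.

T ≈ 693 N

Take torques about the hinge: T sin 55.1° · 2.2 = 54.2×9.81×1.6 + 174×2.3 = 1250.9 N·m.
So T = 1250.9 / (0.8202 × 2.2) = 693.29 N.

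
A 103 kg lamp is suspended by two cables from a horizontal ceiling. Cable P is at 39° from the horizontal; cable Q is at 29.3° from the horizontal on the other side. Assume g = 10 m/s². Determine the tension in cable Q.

T_Q ≈ 862 N

Weight W = 103 × 10 = 1030 N acts straight down.
Horizontal: T_P cos 39° = T_Q cos 29.3°  →  T_P = 1.122 T_Q.
Vertical: T_P sin 39° + T_Q sin 29.3° = 1030.
Substituting the horizontal relation into the vertical equation gives 1.196 T_Q = 1030, so T_Q = 861.5 N.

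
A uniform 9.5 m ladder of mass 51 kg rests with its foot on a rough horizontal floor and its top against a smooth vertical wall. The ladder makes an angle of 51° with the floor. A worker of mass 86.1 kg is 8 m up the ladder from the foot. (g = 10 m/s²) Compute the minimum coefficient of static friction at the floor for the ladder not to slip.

ΣF_y = 0: N_floor = 51×10 + 86.1×10 = 1371 N.
Torques about the foot: N_wall · 9.5 sin 51° = 51×10×4.75 cos 51° + 86.1×10×8 cos 51° → N_wall = 793.63 N.
ΣF_x = 0: f_floor = N_wall = 793.63 N.
μ_min = f_floor / N_floor = 793.63 / 1371 = 0.5789.

μ_min ≈ 0.579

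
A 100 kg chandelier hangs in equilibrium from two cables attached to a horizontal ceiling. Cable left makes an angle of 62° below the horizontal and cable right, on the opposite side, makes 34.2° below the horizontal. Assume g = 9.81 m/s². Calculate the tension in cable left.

Weight W = 100 × 9.81 = 981 N acts straight down.
Horizontal: T_left cos 62° = T_right cos 34.2°  →  T_right = 0.5676 T_left.
Vertical: T_left sin 62° + T_right sin 34.2° = 981.
Substituting the horizontal relation into the vertical equation gives 1.202 T_left = 981, so T_left = 816.1 N.

T_left ≈ 816 N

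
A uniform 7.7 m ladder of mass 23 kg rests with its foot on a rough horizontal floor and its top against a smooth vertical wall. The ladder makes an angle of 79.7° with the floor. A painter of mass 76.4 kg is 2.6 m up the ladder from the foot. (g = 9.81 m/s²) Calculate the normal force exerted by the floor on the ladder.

N_floor ≈ 975 N

ΣF_y = 0: N_floor = 23×9.81 + 76.4×9.81 = 975.11 N.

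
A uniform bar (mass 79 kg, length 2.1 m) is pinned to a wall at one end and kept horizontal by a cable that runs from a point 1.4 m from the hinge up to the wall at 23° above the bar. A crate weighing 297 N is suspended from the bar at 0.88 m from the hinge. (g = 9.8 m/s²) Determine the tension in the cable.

T ≈ 1960 N

Take torques about the hinge: T sin 23° · 1.4 = 79×9.8×1.05 + 297×0.88 = 1074.3 N·m.
So T = 1074.3 / (0.3907 × 1.4) = 1963.8 N.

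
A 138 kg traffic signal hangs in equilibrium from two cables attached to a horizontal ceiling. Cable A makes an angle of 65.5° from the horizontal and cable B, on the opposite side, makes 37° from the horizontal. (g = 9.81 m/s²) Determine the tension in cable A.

Weight W = 138 × 9.81 = 1354 N acts straight down.
Horizontal: T_A cos 65.5° = T_B cos 37°  →  T_B = 0.5193 T_A.
Vertical: T_A sin 65.5° + T_B sin 37° = 1354.
Substituting the horizontal relation into the vertical equation gives 1.222 T_A = 1354, so T_A = 1107 N.

T_A ≈ 1110 N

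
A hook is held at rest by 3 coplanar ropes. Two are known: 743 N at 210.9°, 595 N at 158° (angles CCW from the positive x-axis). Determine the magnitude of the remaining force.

Sum the known components: ΣF_x = -1189 N, ΣF_y = -158.7 N.
For equilibrium the remaining force must supply (−ΣF_x, −ΣF_y) = (1189, 158.7) N.
Magnitude = √((1189)² + (158.7)²) = 1200 N; direction = atan2(158.7, 1189) = 7.6°.

F ≈ 1200 N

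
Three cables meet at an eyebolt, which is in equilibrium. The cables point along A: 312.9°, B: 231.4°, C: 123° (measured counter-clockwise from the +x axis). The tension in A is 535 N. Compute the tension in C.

Resolve: ΣF_x = 535 cos 312.9° + T_B cos 231.4° + T_C cos 123° = 0.
        ΣF_y = 535 sin 312.9° + T_B sin 231.4° + T_C sin 123° = 0.
The known terms sum to (364.2, -391.9) N, so -0.6239 T_B − 0.5446 T_C = -364.2 and -0.7815 T_B + 0.8387 T_C = 391.9.
Solving simultaneously: T_B = 96.94 N, T_C = 557.6 N.

T_C ≈ 558 N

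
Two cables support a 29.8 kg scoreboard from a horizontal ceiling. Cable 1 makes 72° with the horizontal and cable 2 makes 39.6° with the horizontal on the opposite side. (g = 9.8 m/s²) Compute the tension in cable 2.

T_2 ≈ 97.1 N

Weight W = 29.8 × 9.8 = 292 N acts straight down.
Horizontal: T_1 cos 72° = T_2 cos 39.6°  →  T_1 = 2.493 T_2.
Vertical: T_1 sin 72° + T_2 sin 39.6° = 292.
Substituting the horizontal relation into the vertical equation gives 3.009 T_2 = 292, so T_2 = 97.06 N.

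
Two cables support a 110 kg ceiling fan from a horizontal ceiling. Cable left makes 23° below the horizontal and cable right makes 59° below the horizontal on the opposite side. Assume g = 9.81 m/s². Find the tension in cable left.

Weight W = 110 × 9.81 = 1079 N acts straight down.
Horizontal: T_left cos 23° = T_right cos 59°  →  T_right = 1.787 T_left.
Vertical: T_left sin 23° + T_right sin 59° = 1079.
Substituting the horizontal relation into the vertical equation gives 1.923 T_left = 1079, so T_left = 561.2 N.

T_left ≈ 561 N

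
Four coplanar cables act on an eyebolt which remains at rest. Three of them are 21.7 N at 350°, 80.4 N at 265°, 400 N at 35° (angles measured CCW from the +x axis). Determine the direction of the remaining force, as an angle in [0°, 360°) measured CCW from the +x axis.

θ ≈ 203°

Sum the known components: ΣF_x = 342 N, ΣF_y = 145.6 N.
For equilibrium the remaining force must supply (−ΣF_x, −ΣF_y) = (-342, -145.6) N.
Magnitude = √((-342)² + (-145.6)²) = 371.7 N; direction = atan2(-145.6, -342) = 203.1°.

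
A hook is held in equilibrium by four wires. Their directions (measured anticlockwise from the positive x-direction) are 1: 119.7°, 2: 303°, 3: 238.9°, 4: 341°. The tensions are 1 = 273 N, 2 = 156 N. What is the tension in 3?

Resolve: ΣF_x = 273 cos 119.7° + 156 cos 303° + T_3 cos 238.9° + T_4 cos 341° = 0.
        ΣF_y = 273 sin 119.7° + 156 sin 303° + T_3 sin 238.9° + T_4 sin 341° = 0.
The known terms sum to (-50.3, 106.3) N, so -0.5165 T_3 + 0.9455 T_4 = 50.3 and -0.8563 T_3 − 0.3256 T_4 = -106.3.
Solving simultaneously: T_3 = 86.05 N, T_4 = 100.2 N.

T_3 ≈ 86 N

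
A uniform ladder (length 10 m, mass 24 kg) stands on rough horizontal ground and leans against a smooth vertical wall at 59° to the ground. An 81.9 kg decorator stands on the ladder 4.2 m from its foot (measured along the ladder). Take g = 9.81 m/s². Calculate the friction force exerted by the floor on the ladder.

f ≈ 273 N

Torques about the foot: N_wall · 10 sin 59° = 24×9.81×5 cos 59° + 81.9×9.81×4.2 cos 59° → N_wall = 273.49 N.
ΣF_x = 0: f_floor = N_wall = 273.49 N.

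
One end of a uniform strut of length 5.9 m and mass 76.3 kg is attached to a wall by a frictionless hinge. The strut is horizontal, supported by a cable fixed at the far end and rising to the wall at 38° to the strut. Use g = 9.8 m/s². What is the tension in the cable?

T ≈ 607 N

Take torques about the hinge: T sin 38° · 5.9 = 76.3×9.8×2.95 = 2205.8 N·m.
So T = 2205.8 / (0.6157 × 5.9) = 607.27 N.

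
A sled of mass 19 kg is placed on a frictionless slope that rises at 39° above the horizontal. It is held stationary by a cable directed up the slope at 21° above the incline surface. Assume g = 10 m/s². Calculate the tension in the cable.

Take axes along and perpendicular to the incline. Weight components: W sin 39° = 119.6 N down-slope, W cos 39° = 147.7 N into the surface.
Along incline: T cos 21° = W sin 39° → T = 128.1 N.
Perpendicular: N = W cos 39° − T sin 21° = 101.8 N.

T ≈ 128 N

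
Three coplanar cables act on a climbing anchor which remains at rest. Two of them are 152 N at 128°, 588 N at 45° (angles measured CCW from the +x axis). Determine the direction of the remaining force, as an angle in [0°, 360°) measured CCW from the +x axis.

θ ≈ 239°

Sum the known components: ΣF_x = 322.2 N, ΣF_y = 535.6 N.
For equilibrium the remaining force must supply (−ΣF_x, −ΣF_y) = (-322.2, -535.6) N.
Magnitude = √((-322.2)² + (-535.6)²) = 625 N; direction = atan2(-535.6, -322.2) = 239.0°.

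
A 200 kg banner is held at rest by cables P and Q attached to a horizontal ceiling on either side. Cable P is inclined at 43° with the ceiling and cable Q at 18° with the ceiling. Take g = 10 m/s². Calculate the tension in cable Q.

Weight W = 200 × 10 = 2000 N acts straight down.
Horizontal: T_P cos 43° = T_Q cos 18°  →  T_P = 1.3 T_Q.
Vertical: T_P sin 43° + T_Q sin 18° = 2000.
Substituting the horizontal relation into the vertical equation gives 1.196 T_Q = 2000, so T_Q = 1672 N.

T_Q ≈ 1670 N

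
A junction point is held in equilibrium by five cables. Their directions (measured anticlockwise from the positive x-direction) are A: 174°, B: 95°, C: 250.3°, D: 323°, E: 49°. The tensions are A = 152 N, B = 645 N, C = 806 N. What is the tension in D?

Resolve: ΣF_x = 152 cos 174° + 645 cos 95° + 806 cos 250.3° + T_D cos 323° + T_E cos 49° = 0.
        ΣF_y = 152 sin 174° + 645 sin 95° + 806 sin 250.3° + T_D sin 323° + T_E sin 49° = 0.
The known terms sum to (-479.1, -100.4) N, so 0.7986 T_D + 0.6561 T_E = 479.1 and -0.6018 T_D + 0.7547 T_E = 100.4.
Solving simultaneously: T_D = 296.4 N, T_E = 369.4 N.

T_D ≈ 296 N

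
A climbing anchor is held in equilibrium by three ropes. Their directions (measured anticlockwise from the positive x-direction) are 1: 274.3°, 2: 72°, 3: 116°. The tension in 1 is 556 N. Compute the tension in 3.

Resolve: ΣF_x = 556 cos 274.3° + T_2 cos 72° + T_3 cos 116° = 0.
        ΣF_y = 556 sin 274.3° + T_2 sin 72° + T_3 sin 116° = 0.
The known terms sum to (41.69, -554.4) N, so 0.3090 T_2 − 0.4384 T_3 = -41.69 and 0.9511 T_2 + 0.8988 T_3 = 554.4.
Solving simultaneously: T_2 = 295.9 N, T_3 = 303.7 N.

T_3 ≈ 304 N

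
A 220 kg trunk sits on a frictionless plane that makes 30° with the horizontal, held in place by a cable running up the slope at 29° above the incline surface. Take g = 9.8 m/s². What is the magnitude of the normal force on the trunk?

Take axes along and perpendicular to the incline. Weight components: W sin 30° = 1078 N down-slope, W cos 30° = 1867 N into the surface.
Along incline: T cos 29° = W sin 30° → T = 1233 N.
Perpendicular: N = W cos 30° − T sin 29° = 1270 N.

N ≈ 1270 N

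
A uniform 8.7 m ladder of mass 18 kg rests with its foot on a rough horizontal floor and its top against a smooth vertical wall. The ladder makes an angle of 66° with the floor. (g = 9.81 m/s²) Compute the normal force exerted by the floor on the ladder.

ΣF_y = 0: N_floor = 18×9.81 = 176.58 N.

N_floor ≈ 177 N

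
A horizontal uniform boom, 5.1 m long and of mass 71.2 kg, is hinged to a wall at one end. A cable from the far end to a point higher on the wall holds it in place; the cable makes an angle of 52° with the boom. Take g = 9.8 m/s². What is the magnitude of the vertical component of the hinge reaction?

|H_y| ≈ 349 N

Take torques about the hinge: T sin 52° · 5.1 = 71.2×9.8×2.55 = 1779.3 N·m.
So T = 1779.3 / (0.7880 × 5.1) = 442.74 N.
ΣF_y = 0: H_y = (71.2×9.8) − T sin 52° = 697.76 − 348.88 = 348.88 N.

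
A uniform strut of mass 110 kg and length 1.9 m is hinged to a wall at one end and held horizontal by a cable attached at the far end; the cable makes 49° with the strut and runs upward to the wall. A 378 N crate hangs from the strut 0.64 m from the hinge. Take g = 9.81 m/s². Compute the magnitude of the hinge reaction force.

|H| ≈ 980 N

Take torques about the hinge: T sin 49° · 1.9 = 110×9.81×0.95 + 378×0.64 = 1267.1 N·m.
So T = 1267.1 / (0.7547 × 1.9) = 883.62 N.
ΣF_x = 0: H_x = T cos 49° = 579.71 N.
ΣF_y = 0: H_y = (110×9.81 + 378) − T sin 49° = 1457.1 − 666.88 = 790.22 N.
|H| = √(H_x² + H_y²) = √((579.71)² + (790.22)²) = 980.06 N.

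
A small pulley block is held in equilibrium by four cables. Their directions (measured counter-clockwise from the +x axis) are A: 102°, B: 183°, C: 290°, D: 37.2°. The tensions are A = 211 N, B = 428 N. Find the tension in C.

Resolve: ΣF_x = 211 cos 102° + 428 cos 183° + T_C cos 290° + T_D cos 37.2° = 0.
        ΣF_y = 211 sin 102° + 428 sin 183° + T_C sin 290° + T_D sin 37.2° = 0.
The known terms sum to (-471.3, 184) N, so 0.3420 T_C + 0.7965 T_D = 471.3 and -0.9397 T_C + 0.6046 T_D = -184.
Solving simultaneously: T_C = 451.7 N, T_D = 397.7 N.

T_C ≈ 452 N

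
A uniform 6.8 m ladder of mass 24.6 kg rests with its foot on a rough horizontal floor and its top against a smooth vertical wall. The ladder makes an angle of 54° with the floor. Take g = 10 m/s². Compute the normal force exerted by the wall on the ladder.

Torques about the foot: N_wall · 6.8 sin 54° = 24.6×10×3.4 cos 54° → N_wall = 89.365 N.

N_wall ≈ 89.4 N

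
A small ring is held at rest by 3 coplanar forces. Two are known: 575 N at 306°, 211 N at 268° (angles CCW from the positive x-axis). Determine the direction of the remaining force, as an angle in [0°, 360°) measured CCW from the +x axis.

Sum the known components: ΣF_x = 330.6 N, ΣF_y = -676.1 N.
For equilibrium the remaining force must supply (−ΣF_x, −ΣF_y) = (-330.6, 676.1) N.
Magnitude = √((-330.6)² + (676.1)²) = 752.6 N; direction = atan2(676.1, -330.6) = 116.1°.

θ ≈ 116°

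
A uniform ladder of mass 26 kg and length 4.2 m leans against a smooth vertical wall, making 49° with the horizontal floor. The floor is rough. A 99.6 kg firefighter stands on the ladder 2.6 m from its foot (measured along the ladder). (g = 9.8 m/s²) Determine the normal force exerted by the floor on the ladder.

ΣF_y = 0: N_floor = 26×9.8 + 99.6×9.8 = 1230.9 N.

N_floor ≈ 1230 N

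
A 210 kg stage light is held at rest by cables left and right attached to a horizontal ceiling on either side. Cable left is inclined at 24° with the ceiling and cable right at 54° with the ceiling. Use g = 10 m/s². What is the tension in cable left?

Weight W = 210 × 10 = 2100 N acts straight down.
Horizontal: T_left cos 24° = T_right cos 54°  →  T_right = 1.554 T_left.
Vertical: T_left sin 24° + T_right sin 54° = 2100.
Substituting the horizontal relation into the vertical equation gives 1.664 T_left = 2100, so T_left = 1262 N.

T_left ≈ 1260 N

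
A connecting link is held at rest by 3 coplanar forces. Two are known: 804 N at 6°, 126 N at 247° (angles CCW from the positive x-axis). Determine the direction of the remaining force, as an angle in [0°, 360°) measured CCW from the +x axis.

θ ≈ 178°

Sum the known components: ΣF_x = 750.4 N, ΣF_y = -31.94 N.
For equilibrium the remaining force must supply (−ΣF_x, −ΣF_y) = (-750.4, 31.94) N.
Magnitude = √((-750.4)² + (31.94)²) = 751 N; direction = atan2(31.94, -750.4) = 177.6°.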